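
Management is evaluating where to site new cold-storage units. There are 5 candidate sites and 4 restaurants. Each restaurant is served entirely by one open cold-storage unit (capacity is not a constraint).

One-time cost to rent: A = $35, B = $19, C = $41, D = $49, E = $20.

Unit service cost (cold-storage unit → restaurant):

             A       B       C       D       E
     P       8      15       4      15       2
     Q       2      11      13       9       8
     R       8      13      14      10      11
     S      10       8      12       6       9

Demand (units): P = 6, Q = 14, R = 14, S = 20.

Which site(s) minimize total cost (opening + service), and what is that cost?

For any fixed open set, each restaurant goes to its cheapest open site; total = fixed + service.
{A, D, E}: P→E 2·6=12, Q→A 2·14=28, R→A 8·14=112, S→D 6·20=120. Service 272; fixed 104; total 376.
{A, B, E}: P→E 2·6=12, Q→A 2·14=28, R→A 8·14=112, S→B 8·20=160. Service 312; fixed 74; total 386.
{A, E}: service 332 + fixed 55 = 387
{A, B, C, D, E}: service 272 + fixed 164 = 436
No other subset beats 376.

Open A, D and E; minimum total cost 376.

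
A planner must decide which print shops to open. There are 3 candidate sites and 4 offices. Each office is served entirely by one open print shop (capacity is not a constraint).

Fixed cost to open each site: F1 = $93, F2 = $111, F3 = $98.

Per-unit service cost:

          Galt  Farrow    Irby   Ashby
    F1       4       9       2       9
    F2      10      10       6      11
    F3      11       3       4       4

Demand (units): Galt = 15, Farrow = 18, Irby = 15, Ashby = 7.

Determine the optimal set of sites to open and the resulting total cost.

Open F1 and F3; minimum total cost 363.

For any fixed open set, each office goes to its cheapest open site; total = fixed + service.
{F1, F3}: Galt→F1 4·15=60, Farrow→F3 3·18=54, Irby→F1 2·15=30, Ashby→F3 4·7=28. Service 172; fixed 191; total 363.
{F3}: service 307 + fixed 98 = 405
{F1}: Galt→F1 4·15=60, Farrow→F1 9·18=162, Irby→F1 2·15=30, Ashby→F1 9·7=63. Service 315; fixed 93; total 408.
{F1, F2, F3}: Galt→F1 4·15=60, Farrow→F3 3·18=54, Irby→F1 2·15=30, Ashby→F3 4·7=28. Service 172; fixed 302; total 474.
No other subset beats 363.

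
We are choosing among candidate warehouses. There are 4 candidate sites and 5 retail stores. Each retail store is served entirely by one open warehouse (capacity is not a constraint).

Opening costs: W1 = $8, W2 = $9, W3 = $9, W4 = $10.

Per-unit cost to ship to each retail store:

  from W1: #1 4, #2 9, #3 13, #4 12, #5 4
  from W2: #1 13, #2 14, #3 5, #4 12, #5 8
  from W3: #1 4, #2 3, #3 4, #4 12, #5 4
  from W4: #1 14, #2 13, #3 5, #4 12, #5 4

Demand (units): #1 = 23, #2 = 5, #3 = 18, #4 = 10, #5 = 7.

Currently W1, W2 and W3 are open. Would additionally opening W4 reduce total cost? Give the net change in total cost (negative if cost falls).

No — net change +10 (cost rises by 10).

Current service cost with {W1, W2, W3}: 327.
Adding W4: each retail store re-picks its cheapest; new service cost 327, saving 0.
Extra fixed cost: 10. Net change = 10 − 0 = 10.
(Totals: 353 → 363.)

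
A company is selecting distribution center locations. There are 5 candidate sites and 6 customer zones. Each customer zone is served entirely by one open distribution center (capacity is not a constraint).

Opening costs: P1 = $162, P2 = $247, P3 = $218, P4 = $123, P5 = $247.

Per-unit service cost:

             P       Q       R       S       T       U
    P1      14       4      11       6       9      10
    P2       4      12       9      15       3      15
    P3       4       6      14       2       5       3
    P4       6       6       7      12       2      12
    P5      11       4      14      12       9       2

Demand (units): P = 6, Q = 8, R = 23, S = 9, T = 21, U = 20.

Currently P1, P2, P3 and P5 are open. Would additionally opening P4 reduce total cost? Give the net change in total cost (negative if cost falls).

Current service cost with {P1, P2, P3, P5}: 384.
Adding P4: each customer zone re-picks its cheapest; new service cost 317, saving 67.
Extra fixed cost: 123. Net change = 123 − 67 = 56.
(Totals: 1258 → 1314.)

No — net change +56 (cost rises by 56).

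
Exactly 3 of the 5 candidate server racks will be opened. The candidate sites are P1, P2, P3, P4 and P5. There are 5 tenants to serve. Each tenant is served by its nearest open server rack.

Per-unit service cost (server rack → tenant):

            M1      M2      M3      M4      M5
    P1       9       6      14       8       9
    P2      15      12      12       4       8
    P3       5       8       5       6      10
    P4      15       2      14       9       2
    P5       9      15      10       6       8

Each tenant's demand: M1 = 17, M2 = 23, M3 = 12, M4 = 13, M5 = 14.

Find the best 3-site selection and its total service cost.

With exactly 3 open, each tenant uses its cheapest among the chosen.
{P2, P3, P4}: M1→P3 5·17=85, M2→P4 2·23=46, M3→P3 5·12=60, M4→P2 4·13=52, M5→P4 2·14=28. Service cost 271.
{P1, P3, P4}: service cost 297
{P3, P4, P5}: service cost 297
Among all 10 size-3 choices, {P2, P3, P4} is lowest.

Choose P2, P3 and P4; total service cost 271.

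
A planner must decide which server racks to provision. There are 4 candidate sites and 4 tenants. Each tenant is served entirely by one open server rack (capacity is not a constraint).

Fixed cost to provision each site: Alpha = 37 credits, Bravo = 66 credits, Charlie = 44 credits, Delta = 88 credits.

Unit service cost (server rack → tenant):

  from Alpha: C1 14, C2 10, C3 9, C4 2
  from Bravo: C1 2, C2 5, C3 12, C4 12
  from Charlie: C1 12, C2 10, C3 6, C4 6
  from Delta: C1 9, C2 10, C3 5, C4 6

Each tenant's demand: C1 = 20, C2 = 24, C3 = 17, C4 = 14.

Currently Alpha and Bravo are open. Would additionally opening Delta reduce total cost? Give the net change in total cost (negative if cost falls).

No — net change +20 (cost rises by 20).

Current service cost with {Alpha, Bravo}: 341.
Adding Delta: each tenant re-picks its cheapest; new service cost 273, saving 68.
Extra fixed cost: 88. Net change = 88 − 68 = 20.
(Totals: 444 → 464.)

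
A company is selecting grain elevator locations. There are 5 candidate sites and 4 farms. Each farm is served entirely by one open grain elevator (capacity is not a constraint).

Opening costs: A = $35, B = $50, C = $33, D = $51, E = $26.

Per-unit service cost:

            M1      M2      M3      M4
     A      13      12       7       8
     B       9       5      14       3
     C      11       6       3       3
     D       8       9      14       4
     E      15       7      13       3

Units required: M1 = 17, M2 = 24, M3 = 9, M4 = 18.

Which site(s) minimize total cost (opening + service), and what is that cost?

Open B and C; minimum total cost 437.

For any fixed open set, each farm goes to its cheapest open site; total = fixed + service.
{B, C}: M1→B 9·17=153, M2→B 5·24=120, M3→C 3·9=27, M4→B 3·18=54. Service 354; fixed 83; total 437.
{C}: service 412 + fixed 33 = 445
{C, D}: M1→D 8·17=136, M2→C 6·24=144, M3→C 3·9=27, M4→C 3·18=54. Service 361; fixed 84; total 445.
{A, B, C, D, E}: M1→D 8·17=136, M2→B 5·24=120, M3→C 3·9=27, M4→B 3·18=54. Service 337; fixed 195; total 532.
No other subset beats 437.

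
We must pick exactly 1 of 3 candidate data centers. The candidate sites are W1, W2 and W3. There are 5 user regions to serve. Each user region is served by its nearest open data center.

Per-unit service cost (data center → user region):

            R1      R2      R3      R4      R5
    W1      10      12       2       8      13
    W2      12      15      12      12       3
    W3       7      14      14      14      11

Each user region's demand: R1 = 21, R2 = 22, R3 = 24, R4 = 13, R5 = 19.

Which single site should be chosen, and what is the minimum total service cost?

Choose W1 only; total service cost 873.

With exactly 1 open, each user region uses its cheapest among the chosen.
{W1}: R1→W1 10·21=210, R2→W1 12·22=264, R3→W1 2·24=48, R4→W1 8·13=104, R5→W1 13·19=247. Service cost 873.
{W2}: service cost 1083
{W3}: service cost 1182
Among all 3 size-1 choices, {W1} is lowest.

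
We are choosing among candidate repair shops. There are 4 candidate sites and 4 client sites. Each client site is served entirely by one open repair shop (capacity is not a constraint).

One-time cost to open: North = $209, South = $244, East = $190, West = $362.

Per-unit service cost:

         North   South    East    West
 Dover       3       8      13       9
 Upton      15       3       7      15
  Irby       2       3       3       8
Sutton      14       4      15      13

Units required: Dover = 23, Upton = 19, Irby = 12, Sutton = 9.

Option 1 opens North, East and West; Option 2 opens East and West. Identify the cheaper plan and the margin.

Option 2 is cheaper by 59.

Option 1: {North, East, West}: Dover→North 3·23=69, Upton→East 7·19=133, Irby→North 2·12=24, Sutton→West 13·9=117. Service 343; fixed 761; total 1104.
Option 2: {East, West}: Dover→West 9·23=207, Upton→East 7·19=133, Irby→East 3·12=36, Sutton→West 13·9=117. Service 493; fixed 552; total 1045.
Difference: |1104 − 1045| = 59.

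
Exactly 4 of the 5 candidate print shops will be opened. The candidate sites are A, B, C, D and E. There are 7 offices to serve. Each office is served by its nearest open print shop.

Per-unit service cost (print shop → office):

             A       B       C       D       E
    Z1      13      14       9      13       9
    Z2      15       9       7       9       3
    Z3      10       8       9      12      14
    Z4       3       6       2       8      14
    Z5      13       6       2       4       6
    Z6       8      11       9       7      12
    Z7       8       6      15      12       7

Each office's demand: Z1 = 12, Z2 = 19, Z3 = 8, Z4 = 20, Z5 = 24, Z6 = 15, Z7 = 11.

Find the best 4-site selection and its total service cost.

Choose B, C, D and E; total service cost 488.

With exactly 4 open, each office uses its cheapest among the chosen.
{B, C, D, E}: Z1→C 9·12=108, Z2→E 3·19=57, Z3→B 8·8=64, Z4→C 2·20=40, Z5→C 2·24=48, Z6→D 7·15=105, Z7→B 6·11=66. Service cost 488.
{A, B, C, E}: service cost 503
{A, C, D, E}: service cost 507
Among all 5 size-4 choices, {B, C, D, E} is lowest.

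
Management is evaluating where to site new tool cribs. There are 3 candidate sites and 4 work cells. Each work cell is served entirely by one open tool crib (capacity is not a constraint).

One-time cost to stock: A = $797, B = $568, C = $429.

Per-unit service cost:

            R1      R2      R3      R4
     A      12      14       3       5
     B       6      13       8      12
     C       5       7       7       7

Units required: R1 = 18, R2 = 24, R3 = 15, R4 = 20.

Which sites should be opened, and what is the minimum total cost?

For any fixed open set, each work cell goes to its cheapest open site; total = fixed + service.
{C}: R1→C 5·18=90, R2→C 7·24=168, R3→C 7·15=105, R4→C 7·20=140. Service 503; fixed 429; total 932.
{B}: service 780 + fixed 568 = 1348
{A}: R1→A 12·18=216, R2→A 14·24=336, R3→A 3·15=45, R4→A 5·20=100. Service 697; fixed 797; total 1494.
{A, B, C}: service 403 + fixed 1794 = 2197
No other subset beats 932.

Open C only; minimum total cost 932.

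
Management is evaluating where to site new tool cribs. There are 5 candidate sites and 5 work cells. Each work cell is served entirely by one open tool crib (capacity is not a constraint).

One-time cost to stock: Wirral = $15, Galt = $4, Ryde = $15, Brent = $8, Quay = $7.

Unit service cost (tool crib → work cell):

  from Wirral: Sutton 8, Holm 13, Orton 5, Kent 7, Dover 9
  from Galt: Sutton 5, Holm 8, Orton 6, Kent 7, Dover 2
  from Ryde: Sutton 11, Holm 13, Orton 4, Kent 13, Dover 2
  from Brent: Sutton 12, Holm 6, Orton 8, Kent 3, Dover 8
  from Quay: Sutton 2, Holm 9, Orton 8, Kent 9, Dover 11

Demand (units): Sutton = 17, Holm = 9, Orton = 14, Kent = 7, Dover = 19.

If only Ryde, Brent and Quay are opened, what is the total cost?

Total cost: 233

Each work cell is assigned to its cheapest site among the open ones.
{Ryde, Brent, Quay}: Sutton→Quay 2·17=34, Holm→Brent 6·9=54, Orton→Ryde 4·14=56, Kent→Brent 3·7=21, Dover→Ryde 2·19=38. Service 203; fixed 30; total 233.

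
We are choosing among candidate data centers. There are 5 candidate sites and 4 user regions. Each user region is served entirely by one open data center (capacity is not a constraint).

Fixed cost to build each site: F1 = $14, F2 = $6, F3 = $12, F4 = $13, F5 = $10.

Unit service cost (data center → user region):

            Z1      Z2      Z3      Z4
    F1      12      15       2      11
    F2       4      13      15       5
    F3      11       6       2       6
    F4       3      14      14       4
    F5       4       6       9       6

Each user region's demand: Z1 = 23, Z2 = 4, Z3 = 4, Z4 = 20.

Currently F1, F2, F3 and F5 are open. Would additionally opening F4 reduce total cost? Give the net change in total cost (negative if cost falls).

Yes — net change −30 (cost falls by 30).

Current service cost with {F1, F2, F3, F5}: 224.
Adding F4: each user region re-picks its cheapest; new service cost 181, saving 43.
Extra fixed cost: 13. Net change = 13 − 43 = -30.
(Totals: 266 → 236.)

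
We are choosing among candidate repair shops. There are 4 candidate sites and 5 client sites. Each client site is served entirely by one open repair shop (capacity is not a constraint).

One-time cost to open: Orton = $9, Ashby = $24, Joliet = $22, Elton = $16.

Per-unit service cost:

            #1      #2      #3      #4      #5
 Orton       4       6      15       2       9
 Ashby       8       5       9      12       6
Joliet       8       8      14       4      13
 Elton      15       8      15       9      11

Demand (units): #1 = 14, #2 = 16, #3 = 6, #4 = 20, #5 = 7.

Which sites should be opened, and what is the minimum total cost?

For any fixed open set, each client site goes to its cheapest open site; total = fixed + service.
{Orton, Ashby}: #1→Orton 4·14=56, #2→Ashby 5·16=80, #3→Ashby 9·6=54, #4→Orton 2·20=40, #5→Ashby 6·7=42. Service 272; fixed 33; total 305.
{Orton, Ashby, Elton}: service 272 + fixed 49 = 321
{Orton, Ashby, Joliet}: service 272 + fixed 55 = 327
{Orton, Ashby, Joliet, Elton}: #1→Orton 4·14=56, #2→Ashby 5·16=80, #3→Ashby 9·6=54, #4→Orton 2·20=40, #5→Ashby 6·7=42. Service 272; fixed 71; total 343.
No other subset beats 305.

Open Orton and Ashby; minimum total cost 305.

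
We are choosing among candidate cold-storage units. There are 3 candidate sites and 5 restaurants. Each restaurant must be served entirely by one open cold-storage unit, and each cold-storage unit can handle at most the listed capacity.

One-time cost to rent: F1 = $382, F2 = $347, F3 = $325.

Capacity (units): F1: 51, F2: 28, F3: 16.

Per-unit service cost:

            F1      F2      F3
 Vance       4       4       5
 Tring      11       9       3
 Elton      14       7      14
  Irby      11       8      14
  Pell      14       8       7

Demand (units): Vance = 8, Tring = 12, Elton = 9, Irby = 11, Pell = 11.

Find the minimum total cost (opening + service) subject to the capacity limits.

Minimum total cost: 947

Open {F1}: Vance→F1 4·8=32, Tring→F1 11·12=132, Elton→F1 14·9=126, Irby→F1 11·11=121, Pell→F1 14·11=154.
Loads: F1 carries 51/51. Service 565; fixed 382; total 947.
Next best feasible plan costs 1165.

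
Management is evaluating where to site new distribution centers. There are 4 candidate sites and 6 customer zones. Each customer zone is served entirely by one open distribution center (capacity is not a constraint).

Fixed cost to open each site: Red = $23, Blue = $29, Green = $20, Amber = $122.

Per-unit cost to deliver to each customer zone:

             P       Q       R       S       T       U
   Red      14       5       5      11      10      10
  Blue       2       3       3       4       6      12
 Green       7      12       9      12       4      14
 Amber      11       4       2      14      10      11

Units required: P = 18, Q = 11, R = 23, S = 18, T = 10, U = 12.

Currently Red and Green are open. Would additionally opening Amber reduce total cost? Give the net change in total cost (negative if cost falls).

Current service cost with {Red, Green}: 654.
Adding Amber: each customer zone re-picks its cheapest; new service cost 574, saving 80.
Extra fixed cost: 122. Net change = 122 − 80 = 42.
(Totals: 697 → 739.)

No — net change +42 (cost rises by 42).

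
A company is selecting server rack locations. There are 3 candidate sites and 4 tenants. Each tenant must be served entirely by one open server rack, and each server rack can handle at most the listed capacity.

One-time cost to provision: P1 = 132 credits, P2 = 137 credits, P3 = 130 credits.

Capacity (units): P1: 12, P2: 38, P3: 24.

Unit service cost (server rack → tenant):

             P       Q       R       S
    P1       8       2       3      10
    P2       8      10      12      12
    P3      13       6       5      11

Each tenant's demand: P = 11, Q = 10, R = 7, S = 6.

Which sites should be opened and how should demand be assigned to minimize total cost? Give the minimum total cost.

Minimum total cost: 481

Open {P2}: P→P2 8·11=88, Q→P2 10·10=100, R→P2 12·7=84, S→P2 12·6=72.
Loads: P2 carries 34/38. Service 344; fixed 137; total 481.
Next best feasible plan costs 511.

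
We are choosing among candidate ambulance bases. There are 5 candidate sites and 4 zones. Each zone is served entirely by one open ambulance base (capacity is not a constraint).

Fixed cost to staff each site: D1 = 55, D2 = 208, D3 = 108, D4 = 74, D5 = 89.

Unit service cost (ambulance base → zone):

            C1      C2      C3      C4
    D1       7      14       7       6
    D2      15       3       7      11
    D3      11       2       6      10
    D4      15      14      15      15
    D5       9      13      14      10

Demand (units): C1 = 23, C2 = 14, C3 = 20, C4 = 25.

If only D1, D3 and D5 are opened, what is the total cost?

Total cost: 711

Each zone is assigned to its cheapest site among the open ones.
{D1, D3, D5}: C1→D1 7·23=161, C2→D3 2·14=28, C3→D3 6·20=120, C4→D1 6·25=150. Service 459; fixed 252; total 711.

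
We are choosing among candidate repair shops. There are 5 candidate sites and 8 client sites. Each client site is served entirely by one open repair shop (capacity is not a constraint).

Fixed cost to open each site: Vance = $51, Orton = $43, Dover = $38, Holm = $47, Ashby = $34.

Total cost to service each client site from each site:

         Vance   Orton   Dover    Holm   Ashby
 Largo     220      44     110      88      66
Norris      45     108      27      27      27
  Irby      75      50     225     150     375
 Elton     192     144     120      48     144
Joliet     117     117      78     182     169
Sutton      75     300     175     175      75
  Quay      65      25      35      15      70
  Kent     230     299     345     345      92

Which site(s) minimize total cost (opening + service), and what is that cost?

For any fixed open set, each client site goes to its cheapest open site; total = fixed + service.
{Orton, Dover, Holm, Ashby}: Largo→Orton 44, Norris→Dover 27, Irby→Orton 50, Elton→Holm 48, Joliet→Dover 78, Sutton→Ashby 75, Quay→Holm 15, Kent→Ashby 92. Service 429; fixed 162; total 591.
{Orton, Holm, Ashby}: service 468 + fixed 124 = 592
{Orton, Dover, Ashby}: Largo→Orton 44, Norris→Dover 27, Irby→Orton 50, Elton→Dover 120, Joliet→Dover 78, Sutton→Ashby 75, Quay→Orton 25, Kent→Ashby 92. Service 511; fixed 115; total 626.
{Vance, Orton, Dover, Holm, Ashby}: Largo→Orton 44, Norris→Dover 27, Irby→Orton 50, Elton→Holm 48, Joliet→Dover 78, Sutton→Vance 75, Quay→Holm 15, Kent→Ashby 92. Service 429; fixed 213; total 642.
No other subset beats 591.

Open Orton, Dover, Holm and Ashby; minimum total cost 591.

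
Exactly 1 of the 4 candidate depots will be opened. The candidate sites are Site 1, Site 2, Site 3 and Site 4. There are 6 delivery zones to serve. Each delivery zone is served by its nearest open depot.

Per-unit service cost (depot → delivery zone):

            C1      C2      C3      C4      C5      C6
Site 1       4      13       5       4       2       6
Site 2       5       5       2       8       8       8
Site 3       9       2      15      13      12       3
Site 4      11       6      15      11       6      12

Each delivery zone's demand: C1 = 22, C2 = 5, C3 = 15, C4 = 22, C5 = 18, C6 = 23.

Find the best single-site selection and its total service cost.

Choose Site 1 only; total service cost 490.

With exactly 1 open, each delivery zone uses its cheapest among the chosen.
{Site 1}: C1→Site 1 4·22=88, C2→Site 1 13·5=65, C3→Site 1 5·15=75, C4→Site 1 4·22=88, C5→Site 1 2·18=36, C6→Site 1 6·23=138. Service cost 490.
{Site 2}: service cost 669
{Site 3}: service cost 1004
Among all 4 size-1 choices, {Site 1} is lowest.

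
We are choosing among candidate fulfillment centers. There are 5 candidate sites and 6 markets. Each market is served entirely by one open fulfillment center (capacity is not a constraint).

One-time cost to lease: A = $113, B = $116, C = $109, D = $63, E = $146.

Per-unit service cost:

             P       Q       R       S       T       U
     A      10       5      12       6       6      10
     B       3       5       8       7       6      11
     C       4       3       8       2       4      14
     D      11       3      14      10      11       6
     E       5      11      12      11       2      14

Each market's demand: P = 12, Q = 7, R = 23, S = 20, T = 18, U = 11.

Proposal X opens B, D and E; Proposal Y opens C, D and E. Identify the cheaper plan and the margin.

Proposal Y is cheaper by 95.

Proposal X: {B, D, E}: P→B 3·12=36, Q→D 3·7=21, R→B 8·23=184, S→B 7·20=140, T→E 2·18=36, U→D 6·11=66. Service 483; fixed 325; total 808.
Proposal Y: {C, D, E}: P→C 4·12=48, Q→C 3·7=21, R→C 8·23=184, S→C 2·20=40, T→E 2·18=36, U→D 6·11=66. Service 395; fixed 318; total 713.
Difference: |808 − 713| = 95.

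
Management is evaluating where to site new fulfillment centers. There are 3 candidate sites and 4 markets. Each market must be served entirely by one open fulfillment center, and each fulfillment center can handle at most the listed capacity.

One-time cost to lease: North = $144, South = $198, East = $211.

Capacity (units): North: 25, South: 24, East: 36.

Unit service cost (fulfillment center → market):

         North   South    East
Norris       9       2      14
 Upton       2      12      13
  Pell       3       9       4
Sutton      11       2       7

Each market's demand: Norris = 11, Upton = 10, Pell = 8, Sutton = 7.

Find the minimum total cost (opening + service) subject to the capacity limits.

Open {North, South}: Norris→South 2·11=22, Upton→North 2·10=20, Pell→North 3·8=24, Sutton→South 2·7=14.
Loads: North carries 18/25, South carries 18/24. Service 80; fixed 342; total 422.
Next best feasible plan costs 485.

Minimum total cost: 422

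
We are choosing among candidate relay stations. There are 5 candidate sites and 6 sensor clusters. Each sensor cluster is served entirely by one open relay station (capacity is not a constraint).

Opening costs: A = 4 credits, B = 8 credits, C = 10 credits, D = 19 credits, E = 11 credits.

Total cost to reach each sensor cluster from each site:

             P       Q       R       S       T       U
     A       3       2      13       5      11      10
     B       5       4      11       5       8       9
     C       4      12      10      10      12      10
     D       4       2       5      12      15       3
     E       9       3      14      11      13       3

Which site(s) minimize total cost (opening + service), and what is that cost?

For any fixed open set, each sensor cluster goes to its cheapest open site; total = fixed + service.
{A}: P→A 3, Q→A 2, R→A 13, S→A 5, T→A 11, U→A 10. Service 44; fixed 4; total 48.
{A, B}: P→A 3, Q→A 2, R→B 11, S→A 5, T→B 8, U→B 9. Service 38; fixed 12; total 50.
{B}: service 42 + fixed 8 = 50
{A, B, C, D, E}: P→A 3, Q→A 2, R→D 5, S→A 5, T→B 8, U→D 3. Service 26; fixed 52; total 78.
No other subset beats 48.

Open A only; minimum total cost 48.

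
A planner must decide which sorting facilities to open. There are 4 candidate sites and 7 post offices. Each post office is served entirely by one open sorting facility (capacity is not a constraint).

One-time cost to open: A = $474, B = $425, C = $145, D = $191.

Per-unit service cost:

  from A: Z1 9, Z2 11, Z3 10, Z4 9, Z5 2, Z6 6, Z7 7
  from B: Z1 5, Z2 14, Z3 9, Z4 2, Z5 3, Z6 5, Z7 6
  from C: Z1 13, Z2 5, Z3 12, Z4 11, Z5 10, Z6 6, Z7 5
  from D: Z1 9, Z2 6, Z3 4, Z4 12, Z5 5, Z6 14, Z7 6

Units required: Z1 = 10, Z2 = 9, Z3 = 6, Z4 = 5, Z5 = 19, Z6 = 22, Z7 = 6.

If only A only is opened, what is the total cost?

Total cost: 980

Each post office is assigned to its cheapest site among the open ones.
{A}: Z1→A 9·10=90, Z2→A 11·9=99, Z3→A 10·6=60, Z4→A 9·5=45, Z5→A 2·19=38, Z6→A 6·22=132, Z7→A 7·6=42. Service 506; fixed 474; total 980.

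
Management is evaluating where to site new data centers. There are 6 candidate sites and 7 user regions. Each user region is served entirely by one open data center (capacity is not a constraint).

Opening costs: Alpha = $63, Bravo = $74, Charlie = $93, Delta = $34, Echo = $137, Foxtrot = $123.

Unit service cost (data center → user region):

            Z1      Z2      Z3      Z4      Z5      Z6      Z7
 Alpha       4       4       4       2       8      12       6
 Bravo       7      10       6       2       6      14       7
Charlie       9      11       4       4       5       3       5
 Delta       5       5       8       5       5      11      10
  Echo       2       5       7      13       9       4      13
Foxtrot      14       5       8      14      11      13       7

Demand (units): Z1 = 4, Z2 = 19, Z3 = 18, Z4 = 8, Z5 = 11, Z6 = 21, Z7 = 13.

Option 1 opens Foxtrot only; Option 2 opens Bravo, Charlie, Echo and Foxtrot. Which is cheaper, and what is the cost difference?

Option 2 is cheaper by 214.

Option 1: {Foxtrot}: Z1→Foxtrot 14·4=56, Z2→Foxtrot 5·19=95, Z3→Foxtrot 8·18=144, Z4→Foxtrot 14·8=112, Z5→Foxtrot 11·11=121, Z6→Foxtrot 13·21=273, Z7→Foxtrot 7·13=91. Service 892; fixed 123; total 1015.
Option 2: {Bravo, Charlie, Echo, Foxtrot}: Z1→Echo 2·4=8, Z2→Echo 5·19=95, Z3→Charlie 4·18=72, Z4→Bravo 2·8=16, Z5→Charlie 5·11=55, Z6→Charlie 3·21=63, Z7→Charlie 5·13=65. Service 374; fixed 427; total 801.
Difference: |1015 − 801| = 214.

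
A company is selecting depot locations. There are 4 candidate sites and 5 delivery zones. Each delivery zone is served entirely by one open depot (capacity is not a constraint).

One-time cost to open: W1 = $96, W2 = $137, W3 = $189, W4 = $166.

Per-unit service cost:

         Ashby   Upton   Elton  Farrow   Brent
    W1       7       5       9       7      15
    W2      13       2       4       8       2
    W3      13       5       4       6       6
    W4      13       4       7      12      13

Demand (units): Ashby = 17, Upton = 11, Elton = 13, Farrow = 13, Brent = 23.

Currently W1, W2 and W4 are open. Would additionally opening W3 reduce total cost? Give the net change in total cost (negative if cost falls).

Current service cost with {W1, W2, W4}: 330.
Adding W3: each delivery zone re-picks its cheapest; new service cost 317, saving 13.
Extra fixed cost: 189. Net change = 189 − 13 = 176.
(Totals: 729 → 905.)

No — net change +176 (cost rises by 176).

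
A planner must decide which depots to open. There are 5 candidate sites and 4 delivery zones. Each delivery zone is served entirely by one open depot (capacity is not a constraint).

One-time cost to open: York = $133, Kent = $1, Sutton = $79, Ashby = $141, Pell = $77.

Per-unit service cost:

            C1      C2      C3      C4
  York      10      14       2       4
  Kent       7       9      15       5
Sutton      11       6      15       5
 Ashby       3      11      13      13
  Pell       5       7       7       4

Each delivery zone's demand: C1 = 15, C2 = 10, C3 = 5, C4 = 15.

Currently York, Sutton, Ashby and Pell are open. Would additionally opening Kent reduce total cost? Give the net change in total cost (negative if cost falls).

Current service cost with {York, Sutton, Ashby, Pell}: 175.
Adding Kent: each delivery zone re-picks its cheapest; new service cost 175, saving 0.
Extra fixed cost: 1. Net change = 1 − 0 = 1.
(Totals: 605 → 606.)

No — net change +1 (cost rises by 1).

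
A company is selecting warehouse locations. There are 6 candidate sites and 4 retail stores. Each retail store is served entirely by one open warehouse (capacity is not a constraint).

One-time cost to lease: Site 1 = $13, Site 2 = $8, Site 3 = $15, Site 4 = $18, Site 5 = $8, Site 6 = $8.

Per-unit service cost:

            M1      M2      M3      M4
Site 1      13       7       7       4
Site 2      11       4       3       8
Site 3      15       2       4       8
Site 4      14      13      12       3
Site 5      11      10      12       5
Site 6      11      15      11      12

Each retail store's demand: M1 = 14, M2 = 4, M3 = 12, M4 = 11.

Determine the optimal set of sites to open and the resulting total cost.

Open Site 2 and Site 4; minimum total cost 265.

For any fixed open set, each retail store goes to its cheapest open site; total = fixed + service.
{Site 2, Site 4}: M1→Site 2 11·14=154, M2→Site 2 4·4=16, M3→Site 2 3·12=36, M4→Site 4 3·11=33. Service 239; fixed 26; total 265.
{Site 1, Site 2}: M1→Site 2 11·14=154, M2→Site 2 4·4=16, M3→Site 2 3·12=36, M4→Site 1 4·11=44. Service 250; fixed 21; total 271.
{Site 2, Site 3, Site 4}: service 231 + fixed 41 = 272
{Site 1, Site 2, Site 3, Site 4, Site 5, Site 6}: service 231 + fixed 70 = 301
No other subset beats 265.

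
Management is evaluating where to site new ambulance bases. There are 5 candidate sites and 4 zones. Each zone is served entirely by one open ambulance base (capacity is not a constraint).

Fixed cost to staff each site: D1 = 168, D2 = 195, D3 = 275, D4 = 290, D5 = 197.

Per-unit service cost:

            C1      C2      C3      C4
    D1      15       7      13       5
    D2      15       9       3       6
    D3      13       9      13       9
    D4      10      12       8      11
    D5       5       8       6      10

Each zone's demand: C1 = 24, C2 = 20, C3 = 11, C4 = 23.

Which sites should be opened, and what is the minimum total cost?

For any fixed open set, each zone goes to its cheapest open site; total = fixed + service.
{D5}: C1→D5 5·24=120, C2→D5 8·20=160, C3→D5 6·11=66, C4→D5 10·23=230. Service 576; fixed 197; total 773.
{D1, D5}: service 441 + fixed 365 = 806
{D2, D5}: service 451 + fixed 392 = 843
{D1, D2, D3, D4, D5}: service 408 + fixed 1125 = 1533
No other subset beats 773.

Open D5 only; minimum total cost 773.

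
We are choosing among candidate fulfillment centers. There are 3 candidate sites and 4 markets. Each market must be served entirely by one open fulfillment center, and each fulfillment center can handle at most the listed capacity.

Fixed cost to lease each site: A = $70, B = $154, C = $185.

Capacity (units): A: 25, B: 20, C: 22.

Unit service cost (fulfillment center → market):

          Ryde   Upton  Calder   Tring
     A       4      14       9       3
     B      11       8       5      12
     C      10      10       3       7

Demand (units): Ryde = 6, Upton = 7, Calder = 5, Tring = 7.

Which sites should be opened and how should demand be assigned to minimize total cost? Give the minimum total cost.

Minimum total cost: 258

Open {A}: Ryde→A 4·6=24, Upton→A 14·7=98, Calder→A 9·5=45, Tring→A 3·7=21.
Loads: A carries 25/25. Service 188; fixed 70; total 258.
Next best feasible plan costs 350.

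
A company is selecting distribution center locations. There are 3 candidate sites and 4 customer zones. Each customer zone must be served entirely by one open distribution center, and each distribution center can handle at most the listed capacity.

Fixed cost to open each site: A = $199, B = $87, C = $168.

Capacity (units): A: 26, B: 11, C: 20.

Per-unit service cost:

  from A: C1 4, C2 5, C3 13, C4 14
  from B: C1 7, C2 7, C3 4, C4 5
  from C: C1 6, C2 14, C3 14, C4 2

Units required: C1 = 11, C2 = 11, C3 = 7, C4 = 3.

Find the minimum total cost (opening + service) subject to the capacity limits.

Open {A, B}: C1→A 4·11=44, C2→A 5·11=55, C3→B 4·7=28, C4→B 5·3=15.
Loads: A carries 22/26, B carries 10/11. Service 142; fixed 286; total 428.
Next best feasible plan costs 455.

Minimum total cost: 428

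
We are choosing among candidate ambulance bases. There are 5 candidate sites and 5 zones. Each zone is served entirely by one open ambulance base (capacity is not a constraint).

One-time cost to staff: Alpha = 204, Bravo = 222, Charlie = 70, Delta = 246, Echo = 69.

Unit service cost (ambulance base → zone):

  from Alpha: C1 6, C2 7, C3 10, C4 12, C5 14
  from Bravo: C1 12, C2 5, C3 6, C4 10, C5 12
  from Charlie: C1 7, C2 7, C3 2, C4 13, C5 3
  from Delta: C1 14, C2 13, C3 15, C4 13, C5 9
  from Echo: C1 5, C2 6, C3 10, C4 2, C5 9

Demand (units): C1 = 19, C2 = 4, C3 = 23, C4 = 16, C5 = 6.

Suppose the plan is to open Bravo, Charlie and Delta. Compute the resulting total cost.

Total cost: 915

Each zone is assigned to its cheapest site among the open ones.
{Bravo, Charlie, Delta}: C1→Charlie 7·19=133, C2→Bravo 5·4=20, C3→Charlie 2·23=46, C4→Bravo 10·16=160, C5→Charlie 3·6=18. Service 377; fixed 538; total 915.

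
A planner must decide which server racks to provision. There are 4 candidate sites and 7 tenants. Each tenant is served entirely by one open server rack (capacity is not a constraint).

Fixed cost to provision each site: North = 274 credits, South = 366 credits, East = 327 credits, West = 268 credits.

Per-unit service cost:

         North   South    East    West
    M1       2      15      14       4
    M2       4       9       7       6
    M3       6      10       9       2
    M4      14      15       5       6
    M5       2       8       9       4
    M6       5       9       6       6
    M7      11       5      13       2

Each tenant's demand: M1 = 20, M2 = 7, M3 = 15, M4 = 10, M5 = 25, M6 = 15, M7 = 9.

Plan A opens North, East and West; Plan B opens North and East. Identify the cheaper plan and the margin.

Plan A: {North, East, West}: M1→North 2·20=40, M2→North 4·7=28, M3→West 2·15=30, M4→East 5·10=50, M5→North 2·25=50, M6→North 5·15=75, M7→West 2·9=18. Service 291; fixed 869; total 1160.
Plan B: {North, East}: M1→North 2·20=40, M2→North 4·7=28, M3→North 6·15=90, M4→East 5·10=50, M5→North 2·25=50, M6→North 5·15=75, M7→North 11·9=99. Service 432; fixed 601; total 1033.
Difference: |1160 − 1033| = 127.

Plan B is cheaper by 127.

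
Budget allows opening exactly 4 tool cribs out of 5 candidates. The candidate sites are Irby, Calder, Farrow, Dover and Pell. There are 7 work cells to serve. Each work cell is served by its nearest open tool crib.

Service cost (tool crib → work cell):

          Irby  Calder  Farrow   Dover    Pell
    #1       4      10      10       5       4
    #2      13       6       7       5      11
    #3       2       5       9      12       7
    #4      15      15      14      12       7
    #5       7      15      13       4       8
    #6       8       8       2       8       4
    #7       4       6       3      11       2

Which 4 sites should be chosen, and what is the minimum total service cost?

With exactly 4 open, each work cell uses its cheapest among the chosen.
{Irby, Farrow, Dover, Pell}: #1→Irby 4, #2→Dover 5, #3→Irby 2, #4→Pell 7, #5→Dover 4, #6→Farrow 2, #7→Pell 2. Service cost 26.
{Irby, Calder, Dover, Pell}: service cost 28
{Calder, Farrow, Dover, Pell}: service cost 29
Among all 5 size-4 choices, {Irby, Farrow, Dover, Pell} is lowest.

Choose Irby, Farrow, Dover and Pell; total service cost 26.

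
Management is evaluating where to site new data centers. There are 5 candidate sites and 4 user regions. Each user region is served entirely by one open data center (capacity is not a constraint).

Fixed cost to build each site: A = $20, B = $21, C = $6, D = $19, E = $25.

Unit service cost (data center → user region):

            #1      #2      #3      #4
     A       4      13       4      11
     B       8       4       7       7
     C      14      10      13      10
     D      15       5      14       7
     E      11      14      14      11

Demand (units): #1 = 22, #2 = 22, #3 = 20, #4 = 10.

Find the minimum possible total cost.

Minimum total cost: 367

For any fixed open set, each user region goes to its cheapest open site; total = fixed + service.
{A, B}: #1→A 4·22=88, #2→B 4·22=88, #3→A 4·20=80, #4→B 7·10=70. Service 326; fixed 41; total 367.
{A, B, C}: service 326 + fixed 47 = 373
{A, B, D}: service 326 + fixed 60 = 386
{A, B, C, D, E}: #1→A 4·22=88, #2→B 4·22=88, #3→A 4·20=80, #4→B 7·10=70. Service 326; fixed 91; total 417.
No other subset beats 367.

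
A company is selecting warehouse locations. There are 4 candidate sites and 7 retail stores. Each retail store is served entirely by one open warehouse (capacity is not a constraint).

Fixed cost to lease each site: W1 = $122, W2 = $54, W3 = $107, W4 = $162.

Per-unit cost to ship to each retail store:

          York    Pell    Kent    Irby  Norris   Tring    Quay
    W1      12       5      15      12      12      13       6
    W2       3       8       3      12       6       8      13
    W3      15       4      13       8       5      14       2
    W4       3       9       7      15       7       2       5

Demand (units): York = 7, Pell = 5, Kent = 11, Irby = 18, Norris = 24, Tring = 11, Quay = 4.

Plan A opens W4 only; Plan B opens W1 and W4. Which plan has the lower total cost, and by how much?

Plan A: {W4}: York→W4 3·7=21, Pell→W4 9·5=45, Kent→W4 7·11=77, Irby→W4 15·18=270, Norris→W4 7·24=168, Tring→W4 2·11=22, Quay→W4 5·4=20. Service 623; fixed 162; total 785.
Plan B: {W1, W4}: York→W4 3·7=21, Pell→W1 5·5=25, Kent→W4 7·11=77, Irby→W1 12·18=216, Norris→W4 7·24=168, Tring→W4 2·11=22, Quay→W4 5·4=20. Service 549; fixed 284; total 833.
Difference: |785 − 833| = 48.

Plan A is cheaper by 48.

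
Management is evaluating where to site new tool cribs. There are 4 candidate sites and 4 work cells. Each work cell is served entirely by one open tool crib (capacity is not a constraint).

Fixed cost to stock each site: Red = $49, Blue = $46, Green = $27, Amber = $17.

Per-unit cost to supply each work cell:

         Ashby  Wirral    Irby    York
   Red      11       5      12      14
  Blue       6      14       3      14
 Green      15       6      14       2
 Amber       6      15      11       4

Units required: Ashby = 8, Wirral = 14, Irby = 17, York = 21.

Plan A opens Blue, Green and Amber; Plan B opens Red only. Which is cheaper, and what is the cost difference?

Plan A: {Blue, Green, Amber}: Ashby→Blue 6·8=48, Wirral→Green 6·14=84, Irby→Blue 3·17=51, York→Green 2·21=42. Service 225; fixed 90; total 315.
Plan B: {Red}: Ashby→Red 11·8=88, Wirral→Red 5·14=70, Irby→Red 12·17=204, York→Red 14·21=294. Service 656; fixed 49; total 705.
Difference: |315 − 705| = 390.

Plan A is cheaper by 390.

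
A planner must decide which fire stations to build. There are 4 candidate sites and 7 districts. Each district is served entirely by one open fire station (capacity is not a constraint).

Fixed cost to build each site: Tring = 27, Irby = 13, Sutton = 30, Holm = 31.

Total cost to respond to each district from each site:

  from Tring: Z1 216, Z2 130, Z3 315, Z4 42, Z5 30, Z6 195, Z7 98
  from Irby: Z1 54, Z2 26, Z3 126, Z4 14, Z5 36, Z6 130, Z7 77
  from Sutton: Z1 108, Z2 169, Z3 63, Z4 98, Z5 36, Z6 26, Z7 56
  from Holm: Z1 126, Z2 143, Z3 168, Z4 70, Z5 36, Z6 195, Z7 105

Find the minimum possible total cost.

For any fixed open set, each district goes to its cheapest open site; total = fixed + service.
{Irby, Sutton}: Z1→Irby 54, Z2→Irby 26, Z3→Sutton 63, Z4→Irby 14, Z5→Irby 36, Z6→Sutton 26, Z7→Sutton 56. Service 275; fixed 43; total 318.
{Tring, Irby, Sutton}: service 269 + fixed 70 = 339
{Irby, Sutton, Holm}: service 275 + fixed 74 = 349
{Tring, Irby, Sutton, Holm}: service 269 + fixed 101 = 370
(All 15 nonempty subsets were checked; Irby and Sutton is lowest.)

Minimum total cost: 318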